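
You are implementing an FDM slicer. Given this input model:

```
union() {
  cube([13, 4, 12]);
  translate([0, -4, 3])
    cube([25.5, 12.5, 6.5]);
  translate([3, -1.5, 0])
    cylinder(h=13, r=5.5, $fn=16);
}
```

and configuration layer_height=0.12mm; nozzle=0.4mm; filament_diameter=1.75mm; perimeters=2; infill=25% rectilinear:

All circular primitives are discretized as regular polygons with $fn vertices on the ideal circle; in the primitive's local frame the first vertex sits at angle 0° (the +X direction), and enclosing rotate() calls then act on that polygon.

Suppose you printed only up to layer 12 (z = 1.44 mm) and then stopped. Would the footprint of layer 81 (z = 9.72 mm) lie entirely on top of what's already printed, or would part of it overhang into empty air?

Compare the two slices. At z = 1.44: the 13×4 cube contributes its full rectangle (area 52.00 mm²); the cube at (0, -4) does not reach this height (z outside [3, 9.5]); the cylinder at (3, -1.5): section is a regular 16-gon, circumradius r=5.5 (area = (16/2)·5.500²·sin(360°/16) = 92.61 mm²); Taking the union: the regions partially overlap — summed areas 144.61 mm² minus the doubly-counted overlap 26.04 mm² gives 118.57 mm² — area = 118.57 mm². At z = 9.72: the cube (footprint 13×4) is included at this height (area 52.00 mm²); the cube at (0, -4) is not intersected at this z (z outside [3, 9.5]); the r=5.5 cylinder at (3, -1.5) gives a regular 16-gon of circumradius 5.5 (constant along its height) (area = (16/2)·5.500²·sin(360°/16) = 92.61 mm²); Taking the union: the regions partially overlap — summed areas 144.61 mm² minus the doubly-counted overlap 26.04 mm² gives 118.57 mm² — area = 118.57 mm². Checking containment: the cross-section at z = 9.72 is a subset of the cross-section at z = 1.44.

entirely on top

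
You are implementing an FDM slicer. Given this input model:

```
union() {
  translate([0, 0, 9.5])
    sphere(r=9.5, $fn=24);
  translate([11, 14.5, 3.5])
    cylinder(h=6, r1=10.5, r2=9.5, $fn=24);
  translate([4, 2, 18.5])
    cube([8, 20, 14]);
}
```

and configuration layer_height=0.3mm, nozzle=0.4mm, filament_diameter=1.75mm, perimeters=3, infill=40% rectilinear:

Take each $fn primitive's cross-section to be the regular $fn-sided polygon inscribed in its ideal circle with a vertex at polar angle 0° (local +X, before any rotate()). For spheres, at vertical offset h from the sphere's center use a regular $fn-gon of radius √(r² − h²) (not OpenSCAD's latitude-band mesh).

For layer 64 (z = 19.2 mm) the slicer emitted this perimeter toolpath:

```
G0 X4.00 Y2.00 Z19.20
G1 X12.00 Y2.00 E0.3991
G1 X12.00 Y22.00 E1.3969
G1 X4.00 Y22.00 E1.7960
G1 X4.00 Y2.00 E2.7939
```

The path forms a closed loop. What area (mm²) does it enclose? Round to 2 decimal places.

Apply the shoelace formula to the sequence of (X, Y) vertices; enclosed area = 160.00 mm².

160.00 mm²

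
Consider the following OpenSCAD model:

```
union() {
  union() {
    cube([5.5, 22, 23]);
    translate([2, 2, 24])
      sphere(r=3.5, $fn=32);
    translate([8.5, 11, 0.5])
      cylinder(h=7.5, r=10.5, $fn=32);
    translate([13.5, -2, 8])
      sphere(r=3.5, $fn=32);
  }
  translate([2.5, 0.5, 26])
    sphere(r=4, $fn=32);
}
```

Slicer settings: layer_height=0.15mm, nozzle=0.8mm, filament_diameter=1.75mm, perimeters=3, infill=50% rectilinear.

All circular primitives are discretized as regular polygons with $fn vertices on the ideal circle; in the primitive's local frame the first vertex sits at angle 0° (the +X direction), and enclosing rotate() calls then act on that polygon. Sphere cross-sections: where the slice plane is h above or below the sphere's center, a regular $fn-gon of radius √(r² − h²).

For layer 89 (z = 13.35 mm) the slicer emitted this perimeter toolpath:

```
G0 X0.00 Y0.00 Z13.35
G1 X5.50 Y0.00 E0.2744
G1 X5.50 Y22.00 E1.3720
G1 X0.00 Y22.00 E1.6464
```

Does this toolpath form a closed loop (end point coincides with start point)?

no

Start point (G0): (0.00, 0.00). End point (last G1): the path does not return to the start — open.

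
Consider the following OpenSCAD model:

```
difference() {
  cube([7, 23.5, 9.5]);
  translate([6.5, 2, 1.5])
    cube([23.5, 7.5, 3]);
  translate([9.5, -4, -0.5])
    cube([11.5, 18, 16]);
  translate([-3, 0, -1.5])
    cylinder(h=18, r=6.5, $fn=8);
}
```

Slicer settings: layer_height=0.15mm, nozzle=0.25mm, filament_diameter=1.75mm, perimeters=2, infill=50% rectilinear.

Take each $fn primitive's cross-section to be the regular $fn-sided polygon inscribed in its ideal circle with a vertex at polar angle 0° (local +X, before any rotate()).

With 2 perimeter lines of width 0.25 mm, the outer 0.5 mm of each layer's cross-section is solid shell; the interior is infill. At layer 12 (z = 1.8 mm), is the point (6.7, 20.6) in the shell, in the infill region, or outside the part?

shell

At z = 1.8 mm: the cube (footprint 7×23.5) is included at this height; the 23.5×7.5 cube at (6.5, 2) contributes its full rectangle; the 11.5×18 cube at (9.5, -4) contributes its full rectangle; the r=6.5 cylinder at (-3, 0) contributes a regular 8-gon of circumradius 6.5; Taking the first minus the rest: starting from the 7×23.5 cube, the 23.5×7.5 cube at (6.5, 2) partially overlaps it — only the 3.75 mm² overlap (of its 176.25 mm²) is removed, clipping the outline; the 11.5×18 cube at (9.5, -4) misses the remaining region (no effect); the r=6.5 cylinder at (-3, 0) partially overlaps it — only the 12.24 mm² overlap (of its 119.50 mm²) is removed, clipping the outline — 1 connected region. Overall, the cross-section is a single solid region. The nearest boundary edge runs (7.00, 23.50)→(7.00, 9.50); distance from the point to it = 0.30 mm. The point is inside the cross-section, 0.30 mm from the nearest boundary — within the 0.5 mm shell band (2 × 0.25).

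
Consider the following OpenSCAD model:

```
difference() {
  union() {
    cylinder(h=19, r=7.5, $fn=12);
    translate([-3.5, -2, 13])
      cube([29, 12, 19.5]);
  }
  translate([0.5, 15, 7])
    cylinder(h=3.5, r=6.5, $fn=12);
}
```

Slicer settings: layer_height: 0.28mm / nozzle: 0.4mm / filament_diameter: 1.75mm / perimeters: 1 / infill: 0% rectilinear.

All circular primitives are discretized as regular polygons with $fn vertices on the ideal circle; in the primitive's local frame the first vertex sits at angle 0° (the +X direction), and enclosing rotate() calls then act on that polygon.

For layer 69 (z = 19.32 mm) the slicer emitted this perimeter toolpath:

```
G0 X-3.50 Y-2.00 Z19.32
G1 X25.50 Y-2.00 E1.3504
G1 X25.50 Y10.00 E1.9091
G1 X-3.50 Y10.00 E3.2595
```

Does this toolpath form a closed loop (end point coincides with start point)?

no

Start point (G0): (-3.50, -2.00). End point (last G1): the path does not return to the start — open.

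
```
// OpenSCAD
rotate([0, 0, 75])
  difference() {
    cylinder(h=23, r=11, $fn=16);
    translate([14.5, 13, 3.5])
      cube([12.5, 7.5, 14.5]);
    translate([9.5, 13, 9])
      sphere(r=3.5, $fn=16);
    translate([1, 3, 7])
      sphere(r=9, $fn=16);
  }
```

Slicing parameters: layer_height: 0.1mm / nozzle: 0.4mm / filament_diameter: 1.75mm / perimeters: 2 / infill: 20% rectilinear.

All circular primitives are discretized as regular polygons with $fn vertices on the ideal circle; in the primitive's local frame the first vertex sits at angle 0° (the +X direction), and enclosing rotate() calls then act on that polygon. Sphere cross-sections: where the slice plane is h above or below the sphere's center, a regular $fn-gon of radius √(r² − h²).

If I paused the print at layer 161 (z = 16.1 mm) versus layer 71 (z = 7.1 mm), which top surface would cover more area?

Layer 161 (z = 16.1): the r=11 cylinder gives a regular 16-gon of circumradius 11 (constant along its height) (area = (16/2)·11.000²·sin(360°/16) = 370.44 mm²); the cube at (14.5, 13) (footprint 12.5×7.5) is included at this height (area 93.75 mm²); the sphere at (9.5, 13) does not reach this height (|z−center|=7.100 > r=3.5); the sphere at (1, 3) does not reach this height (|z−center|=9.100 > r=9); Taking the first minus the rest: starting from the r=11 cylinder (370.44 mm²), the 12.5×7.5 cube at (14.5, 13) misses the remaining region (no effect) — area = 370.44 mm²; (whole slice rotated 75° about Z — lengths, areas and connectivity unchanged). So its area = 370.44 mm². Layer 71 (z = 7.1): the r=11 cylinder gives a regular 16-gon of circumradius 11 (constant along its height) (area = (16/2)·11.000²·sin(360°/16) = 370.44 mm²); the 12.5×7.5 cube at (14.5, 13) contributes its full rectangle (area 93.75 mm²); the r=3.5 sphere at (9.5, 13) contributes a regular 16-gon of circumradius √(3.5²−1.9²) = 2.939 (area = (16/2)·2.939²·sin(360°/16) = 26.45 mm²); the sphere at (1, 3): section is a regular 16-gon, circumradius = √(r²−h²) = √(9²−0.1²) = 8.999 (area = (16/2)·8.999²·sin(360°/16) = 247.95 mm²); Taking the first minus the rest: starting from the r=11 cylinder (370.44 mm²), the 12.5×7.5 cube at (14.5, 13) misses the remaining region (no effect); the r=3.5 sphere at (9.5, 13) misses the remaining region (no effect); the r=9 sphere at (1, 3) partially overlaps it — only the 234.26 mm² overlap (of its 247.95 mm²) is removed, clipping the outline — area = 136.17 mm²; (whole slice rotated 75° about Z — lengths, areas and connectivity unchanged). So its area = 136.17 mm². Layer 161 is larger (370.44 vs 136.17 mm²).

layer 161 (z = 16.1 mm)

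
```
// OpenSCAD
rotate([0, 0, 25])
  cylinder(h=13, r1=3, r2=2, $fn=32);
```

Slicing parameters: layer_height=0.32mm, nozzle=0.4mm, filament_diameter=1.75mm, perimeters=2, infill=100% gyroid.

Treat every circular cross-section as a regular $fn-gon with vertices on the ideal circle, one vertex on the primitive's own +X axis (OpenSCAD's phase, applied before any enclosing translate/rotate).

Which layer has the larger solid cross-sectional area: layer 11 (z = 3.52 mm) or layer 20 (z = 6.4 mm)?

Layer 11 (z = 3.52): the cone (r1=3→r2=2) has section circumradius 2.729 here — a regular 32-gon (area = (32/2)·2.729²·sin(360°/32) = 23.25 mm²); (rotated 25° about Z; rotation is an isometry so areas/perimeters/island counts are preserved). So its area = 23.25 mm². Layer 20 (z = 6.4): the cone contributes a regular 32-gon of circumradius 2.508 (interpolated between r1=3 and r2=2 at t=0.492) (area = (32/2)·2.508²·sin(360°/32) = 19.63 mm²); (whole slice rotated 25° about Z — lengths, areas and connectivity unchanged). So its area = 19.63 mm². Layer 11 is larger (23.25 vs 19.63 mm²).

layer 11 (z = 3.52 mm)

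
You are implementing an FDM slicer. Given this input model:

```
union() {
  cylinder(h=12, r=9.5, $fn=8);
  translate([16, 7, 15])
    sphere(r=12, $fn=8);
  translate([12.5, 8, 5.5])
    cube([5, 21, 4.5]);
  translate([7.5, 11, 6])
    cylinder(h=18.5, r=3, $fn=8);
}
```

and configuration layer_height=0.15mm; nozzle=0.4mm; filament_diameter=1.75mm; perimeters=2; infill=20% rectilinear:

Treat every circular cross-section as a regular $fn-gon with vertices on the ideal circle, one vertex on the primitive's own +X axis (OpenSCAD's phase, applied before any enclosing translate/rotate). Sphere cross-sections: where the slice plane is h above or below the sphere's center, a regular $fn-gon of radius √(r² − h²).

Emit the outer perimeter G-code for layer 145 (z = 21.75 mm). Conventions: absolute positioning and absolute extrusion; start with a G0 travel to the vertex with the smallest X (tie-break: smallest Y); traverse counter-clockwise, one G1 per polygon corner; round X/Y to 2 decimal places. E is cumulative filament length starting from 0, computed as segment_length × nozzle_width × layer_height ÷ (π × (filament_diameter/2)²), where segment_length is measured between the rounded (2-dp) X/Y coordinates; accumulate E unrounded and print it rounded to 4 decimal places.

G0 X4.50 Y11.00 Z21.75
G1 X5.38 Y8.88 E0.0573
G1 X6.64 Y8.36 E0.0913
G1 X6.08 Y7.00 E0.1279
G1 X8.98 Y-0.02 E0.3174
G1 X16.00 Y-2.92 E0.5069
G1 X23.02 Y-0.02 E0.6964
G1 X25.92 Y7.00 E0.8858
G1 X23.02 Y14.02 E1.0753
G1 X16.00 Y16.92 E1.2648
G1 X8.98 Y14.02 E1.4542
G1 X8.76 Y13.48 E1.4688
G1 X7.50 Y14.00 E1.5028
G1 X5.38 Y13.12 E1.5600
G1 X4.50 Y11.00 E1.6173

At z = 21.75 mm: the cylinder does not reach this height (z outside [0, 12]); the sphere at (16, 7): section is a regular 8-gon, circumradius = √(r²−h²) = √(12²−6.75²) = 9.922; the cube at (12.5, 8) is not intersected at this z (z outside [5.5, 10]); the r=3 cylinder at (7.5, 11) gives a regular 8-gon of circumradius 3 (constant along its height); Taking the union: the regions partially overlap (shared area 11.52 mm²), so overlapping operands fuse into one piece — 1 connected region. The outline is a single polygon with 14 vertices. Extrusion per mm of travel: 0.4 × 0.15 / (π × 0.875²) = 0.024945. Accumulating E over each segment gives final E = 1.6173.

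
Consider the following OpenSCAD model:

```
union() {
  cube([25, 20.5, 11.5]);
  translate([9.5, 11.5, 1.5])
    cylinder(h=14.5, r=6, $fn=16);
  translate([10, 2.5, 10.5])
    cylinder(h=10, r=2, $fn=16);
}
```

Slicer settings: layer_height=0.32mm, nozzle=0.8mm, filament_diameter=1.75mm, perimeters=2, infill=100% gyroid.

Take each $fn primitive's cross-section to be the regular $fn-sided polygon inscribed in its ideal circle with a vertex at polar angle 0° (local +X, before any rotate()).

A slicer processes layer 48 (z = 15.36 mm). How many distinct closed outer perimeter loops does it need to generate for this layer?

2

At z = 15.36 mm: the cube does not reach this height (z outside [0, 11.5]); the cylinder at (9.5, 11.5): section is a regular 16-gon, circumradius r=6; the r=2 cylinder at (10, 2.5) contributes a regular 16-gon of circumradius 2; Combining (union): the 2 present regions are separate (no shared area or edge), so areas and boundary lengths simply add and each stays a separate island — 2 connected regions. The result has 2 disconnected regions.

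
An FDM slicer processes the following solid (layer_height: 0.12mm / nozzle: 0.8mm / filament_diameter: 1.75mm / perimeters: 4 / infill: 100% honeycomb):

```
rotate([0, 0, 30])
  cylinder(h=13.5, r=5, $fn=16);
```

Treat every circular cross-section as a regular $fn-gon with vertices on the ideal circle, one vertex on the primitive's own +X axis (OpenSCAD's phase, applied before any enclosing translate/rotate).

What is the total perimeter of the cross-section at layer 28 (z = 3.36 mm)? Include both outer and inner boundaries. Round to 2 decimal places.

At z = 3.36 mm: the cylinder: section is a regular 16-gon, circumradius r=5 (perimeter = 2·16·5.000·sin(180°/16) = 31.21 mm); (whole slice rotated 30° about Z — lengths, areas and connectivity unchanged). Overall, the cross-section is a single solid region. Total boundary length (outer) = 31.21 mm.

31.21 mm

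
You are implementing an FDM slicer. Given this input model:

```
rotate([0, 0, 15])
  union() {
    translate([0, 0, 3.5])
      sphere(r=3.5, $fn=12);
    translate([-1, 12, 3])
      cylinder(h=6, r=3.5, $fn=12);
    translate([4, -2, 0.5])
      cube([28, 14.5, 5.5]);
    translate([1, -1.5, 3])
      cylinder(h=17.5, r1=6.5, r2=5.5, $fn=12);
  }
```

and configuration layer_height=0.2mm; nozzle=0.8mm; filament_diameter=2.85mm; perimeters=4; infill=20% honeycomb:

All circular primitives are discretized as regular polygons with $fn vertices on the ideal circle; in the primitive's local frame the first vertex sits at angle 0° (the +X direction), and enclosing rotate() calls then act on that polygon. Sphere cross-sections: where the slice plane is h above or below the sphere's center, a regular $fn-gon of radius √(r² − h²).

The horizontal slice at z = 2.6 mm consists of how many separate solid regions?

At z = 2.6 mm: the sphere: section is a regular 12-gon, circumradius = √(r²−h²) = √(3.5²−0.9²) = 3.382; the cylinder at (-1, 12) is absent (z outside [3, 9]); the cube at (4, -2) is present — its section is the full 28×14.5 rectangle; the cone at (1, -1.5) is absent (z outside [3, 20.5]); Merging all regions: the 2 present regions are separate (no shared area or edge), so areas and boundary lengths simply add and each stays a separate island — 2 connected regions; (rotated 15° about Z; rotation is an isometry so areas/perimeters/island counts are preserved). The result has 2 disconnected regions.

2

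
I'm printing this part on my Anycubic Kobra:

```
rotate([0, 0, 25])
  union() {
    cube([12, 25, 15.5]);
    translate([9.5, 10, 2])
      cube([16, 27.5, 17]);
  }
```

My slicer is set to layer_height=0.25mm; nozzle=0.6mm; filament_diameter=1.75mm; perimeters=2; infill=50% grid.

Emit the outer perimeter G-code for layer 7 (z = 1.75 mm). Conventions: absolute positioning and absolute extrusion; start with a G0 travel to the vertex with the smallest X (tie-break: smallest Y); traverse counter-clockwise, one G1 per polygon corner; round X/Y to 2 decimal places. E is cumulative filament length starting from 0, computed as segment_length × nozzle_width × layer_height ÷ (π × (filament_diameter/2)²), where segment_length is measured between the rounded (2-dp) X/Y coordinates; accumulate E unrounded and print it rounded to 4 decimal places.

G0 X-10.57 Y22.66 Z1.75
G1 X0.00 Y0.00 E1.5593
G1 X10.88 Y5.07 E2.3079
G1 X0.31 Y27.73 E3.8672
G1 X-10.57 Y22.66 E4.6158

At z = 1.75 mm: the cube (footprint 12×25) is included at this height; the cube at (9.5, 10) does not reach this height (z outside [2, 19]); Merging all regions: only the 12×25 cube is present, so the union is just that shape — 1 connected region; (rotated 25° about Z; rotation is an isometry so areas/perimeters/island counts are preserved). The outline is a single polygon with 4 vertices. Extrusion per mm of travel: 0.6 × 0.25 / (π × 0.875²) = 0.062363. Accumulating E over each segment gives final E = 4.6158.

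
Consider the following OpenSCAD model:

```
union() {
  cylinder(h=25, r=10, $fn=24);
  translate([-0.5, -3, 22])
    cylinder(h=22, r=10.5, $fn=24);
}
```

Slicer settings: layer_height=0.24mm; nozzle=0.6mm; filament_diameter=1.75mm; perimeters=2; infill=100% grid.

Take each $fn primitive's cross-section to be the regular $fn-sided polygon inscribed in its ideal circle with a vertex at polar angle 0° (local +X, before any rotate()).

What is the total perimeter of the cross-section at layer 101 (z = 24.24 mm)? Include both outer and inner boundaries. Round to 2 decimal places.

At z = 24.24 mm: the r=10 cylinder gives a regular 24-gon of circumradius 10 (constant along its height) (perimeter = 2·24·10.000·sin(180°/24) = 62.65 mm); the cylinder at (-0.5, -3): section is a regular 24-gon, circumradius r=10.5 (perimeter = 2·24·10.500·sin(180°/24) = 65.79 mm); Merging all regions: the regions partially overlap (shared area 263.91 mm²), so the edge portions inside another operand are dropped and the merged outline is re-measured after clipping — boundary = 70.43 mm. Overall, the cross-section is a single solid region. Total boundary length (outer) = 70.43 mm.

70.43 mm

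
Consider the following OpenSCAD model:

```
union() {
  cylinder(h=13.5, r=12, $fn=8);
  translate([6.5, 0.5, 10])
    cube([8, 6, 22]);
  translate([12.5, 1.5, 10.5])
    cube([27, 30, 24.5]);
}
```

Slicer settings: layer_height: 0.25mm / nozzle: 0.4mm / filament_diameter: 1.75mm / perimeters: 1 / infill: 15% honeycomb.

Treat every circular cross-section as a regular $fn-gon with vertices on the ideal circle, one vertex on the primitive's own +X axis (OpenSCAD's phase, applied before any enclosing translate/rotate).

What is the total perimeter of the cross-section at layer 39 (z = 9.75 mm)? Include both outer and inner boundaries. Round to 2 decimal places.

73.48 mm

At z = 9.75 mm: the cylinder: section is a regular 8-gon, circumradius r=12 (perimeter = 2·8·12.000·sin(180°/8) = 73.48 mm); the cube at (6.5, 0.5) is absent (z outside [10, 32]); the cube at (12.5, 1.5) is not intersected at this z (z outside [10.5, 35]); Combining (union): only the r=12 cylinder is present, so the union is just that shape — boundary = 73.48 mm. Overall, the cross-section is a single solid region. Total boundary length (outer) = 73.48 mm.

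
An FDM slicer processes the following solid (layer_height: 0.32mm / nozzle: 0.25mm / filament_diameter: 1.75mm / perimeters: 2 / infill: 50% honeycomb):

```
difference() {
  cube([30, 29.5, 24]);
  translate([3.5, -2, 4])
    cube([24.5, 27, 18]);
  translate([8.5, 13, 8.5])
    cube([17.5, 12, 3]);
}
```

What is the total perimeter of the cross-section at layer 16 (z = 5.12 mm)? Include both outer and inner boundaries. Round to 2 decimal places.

169.00 mm

At z = 5.12 mm: the 30×29.5 cube contributes its full rectangle (perimeter 119.00 mm); the cube at (3.5, -2) (footprint 24.5×27) is included at this height (perimeter 103.00 mm); the cube at (8.5, 13) is not intersected at this z (z outside [8.5, 11.5]); Subtracting the remaining from the first: starting from the 30×29.5 cube, the 24.5×27 cube at (3.5, -2) partially overlaps it — only the 612.50 mm² overlap (of its 661.50 mm²) is removed, clipping the outline — boundary = 169.00 mm. Overall, the cross-section is a single solid region. Total boundary length (outer) = 169.00 mm.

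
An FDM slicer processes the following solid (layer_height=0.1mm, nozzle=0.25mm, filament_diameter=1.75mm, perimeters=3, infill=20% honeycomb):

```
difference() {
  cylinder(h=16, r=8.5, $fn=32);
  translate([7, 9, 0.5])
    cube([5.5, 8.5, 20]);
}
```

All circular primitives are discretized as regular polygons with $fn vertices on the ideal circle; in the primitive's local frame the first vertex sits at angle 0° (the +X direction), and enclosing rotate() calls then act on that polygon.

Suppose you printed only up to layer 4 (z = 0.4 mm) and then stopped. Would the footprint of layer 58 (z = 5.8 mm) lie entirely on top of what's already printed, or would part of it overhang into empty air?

entirely on top

Compare the two slices. At z = 0.4: the r=8.5 cylinder gives a regular 32-gon of circumradius 8.5 (constant along its height) (area = (32/2)·8.500²·sin(360°/32) = 225.52 mm²); the cube at (7, 9) is not intersected at this z (z outside [0.5, 20.5]); After the difference (first − rest): none of the subtracted shapes is present at this height, so the r=8.5 cylinder is unchanged — area = 225.52 mm². At z = 5.8: the r=8.5 cylinder gives a regular 32-gon of circumradius 8.5 (constant along its height) (area = (32/2)·8.500²·sin(360°/32) = 225.52 mm²); the 5.5×8.5 cube at (7, 9) contributes its full rectangle (area 46.75 mm²); Subtracting the remaining from the first: starting from the r=8.5 cylinder (225.52 mm²), the 5.5×8.5 cube at (7, 9) misses the remaining region (no effect) — area = 225.52 mm². Checking containment: the cross-section at z = 5.8 is a subset of the cross-section at z = 0.4.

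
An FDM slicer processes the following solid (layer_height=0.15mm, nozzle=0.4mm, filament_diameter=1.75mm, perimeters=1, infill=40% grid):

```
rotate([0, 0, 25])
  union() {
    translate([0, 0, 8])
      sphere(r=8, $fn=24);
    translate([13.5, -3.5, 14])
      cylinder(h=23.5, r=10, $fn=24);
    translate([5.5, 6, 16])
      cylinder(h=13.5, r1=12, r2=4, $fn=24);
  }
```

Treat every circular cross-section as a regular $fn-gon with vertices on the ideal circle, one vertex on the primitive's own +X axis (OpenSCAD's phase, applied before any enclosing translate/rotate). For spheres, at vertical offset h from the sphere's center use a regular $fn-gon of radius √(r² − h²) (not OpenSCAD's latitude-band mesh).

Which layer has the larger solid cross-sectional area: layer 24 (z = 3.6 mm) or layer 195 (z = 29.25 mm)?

Layer 24 (z = 3.6): the r=8 sphere slices to a regular 24-gon of circumradius 6.681 (√(r²−h²) with h=4.4 from center) (area = (24/2)·6.681²·sin(360°/24) = 138.64 mm²); the cylinder at (13.5, -3.5) is absent (z outside [14, 37.5]); the cone at (5.5, 6) does not reach this height (z outside [16, 29.5]); Combining (union): only the r=8 sphere is present, so the union is just that shape — area = 138.64 mm²; (rotated 25° about Z; rotation is an isometry so areas/perimeters/island counts are preserved). So its area = 138.64 mm². Layer 195 (z = 29.25): the sphere does not reach this height (|z−center|=21.250 > r=8); the cylinder at (13.5, -3.5): section is a regular 24-gon, circumradius r=10 (area = (24/2)·10.000²·sin(360°/24) = 310.58 mm²); the cone at (5.5, 6): at t=0.981 of its height the radius interpolates to r₁+(r₂−r₁)t = 4.148, giving a regular 24-gon of that circumradius (area = (24/2)·4.148²·sin(360°/24) = 53.44 mm²); Combining (union): the regions partially overlap — summed areas 364.03 mm² minus the doubly-counted overlap 6.57 mm² gives 357.46 mm² — area = 357.46 mm²; (whole slice rotated 25° about Z — lengths, areas and connectivity unchanged). So its area = 357.46 mm². Layer 195 is larger (357.46 vs 138.64 mm²).

layer 195 (z = 29.25 mm)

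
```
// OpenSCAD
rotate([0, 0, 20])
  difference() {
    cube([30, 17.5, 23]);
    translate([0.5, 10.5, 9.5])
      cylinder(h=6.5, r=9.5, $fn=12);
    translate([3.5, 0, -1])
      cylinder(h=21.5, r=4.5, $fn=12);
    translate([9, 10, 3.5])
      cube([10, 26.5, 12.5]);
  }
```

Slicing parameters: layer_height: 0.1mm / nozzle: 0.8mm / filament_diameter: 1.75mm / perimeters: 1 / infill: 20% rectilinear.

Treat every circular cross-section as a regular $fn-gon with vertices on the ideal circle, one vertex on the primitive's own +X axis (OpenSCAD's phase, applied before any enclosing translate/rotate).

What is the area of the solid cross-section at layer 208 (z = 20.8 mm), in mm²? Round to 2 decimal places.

525.00 mm²

At z = 20.8 mm: the 30×17.5 cube contributes its full rectangle (area 525.00 mm²); the cylinder at (0.5, 10.5) does not reach this height (z outside [9.5, 16]); the cylinder at (3.5, 0) is absent (z outside [-1, 20.5]); the cube at (9, 10) does not reach this height (z outside [3.5, 16]); After the difference (first − rest): none of the subtracted shapes is present at this height, so the 30×17.5 cube is unchanged — area = 525.00 mm²; (rotated 20° about Z; rotation is an isometry so areas/perimeters/island counts are preserved). Overall, the cross-section is a single solid region. Net area = 525.00 mm².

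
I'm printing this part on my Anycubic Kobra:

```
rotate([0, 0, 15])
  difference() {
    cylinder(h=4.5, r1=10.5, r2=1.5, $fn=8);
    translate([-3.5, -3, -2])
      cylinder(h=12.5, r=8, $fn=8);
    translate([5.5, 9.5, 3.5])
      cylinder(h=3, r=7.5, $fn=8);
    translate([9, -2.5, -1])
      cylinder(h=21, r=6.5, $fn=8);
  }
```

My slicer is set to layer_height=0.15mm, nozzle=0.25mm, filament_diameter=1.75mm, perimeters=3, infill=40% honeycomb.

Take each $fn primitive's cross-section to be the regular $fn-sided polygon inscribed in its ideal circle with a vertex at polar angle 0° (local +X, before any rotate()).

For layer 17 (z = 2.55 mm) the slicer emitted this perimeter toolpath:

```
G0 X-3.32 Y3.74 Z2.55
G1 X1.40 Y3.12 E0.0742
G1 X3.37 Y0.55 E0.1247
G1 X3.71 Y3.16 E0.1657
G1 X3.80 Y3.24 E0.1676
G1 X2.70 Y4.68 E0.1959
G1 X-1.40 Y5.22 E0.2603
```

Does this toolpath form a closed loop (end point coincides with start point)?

Start point (G0): (-3.32, 3.74). End point (last G1): the path does not return to the start — open.

no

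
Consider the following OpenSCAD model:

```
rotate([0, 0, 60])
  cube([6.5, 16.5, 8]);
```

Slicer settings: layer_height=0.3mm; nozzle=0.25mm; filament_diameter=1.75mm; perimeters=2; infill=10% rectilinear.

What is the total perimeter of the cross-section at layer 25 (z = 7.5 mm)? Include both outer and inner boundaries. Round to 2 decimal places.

At z = 7.5 mm: the cube is present — its section is the full 6.5×16.5 rectangle (perimeter 46.00 mm); (whole slice rotated 60° about Z — lengths, areas and connectivity unchanged). Overall, the cross-section is a single solid region. Total boundary length (outer) = 46.00 mm.

46.00 mm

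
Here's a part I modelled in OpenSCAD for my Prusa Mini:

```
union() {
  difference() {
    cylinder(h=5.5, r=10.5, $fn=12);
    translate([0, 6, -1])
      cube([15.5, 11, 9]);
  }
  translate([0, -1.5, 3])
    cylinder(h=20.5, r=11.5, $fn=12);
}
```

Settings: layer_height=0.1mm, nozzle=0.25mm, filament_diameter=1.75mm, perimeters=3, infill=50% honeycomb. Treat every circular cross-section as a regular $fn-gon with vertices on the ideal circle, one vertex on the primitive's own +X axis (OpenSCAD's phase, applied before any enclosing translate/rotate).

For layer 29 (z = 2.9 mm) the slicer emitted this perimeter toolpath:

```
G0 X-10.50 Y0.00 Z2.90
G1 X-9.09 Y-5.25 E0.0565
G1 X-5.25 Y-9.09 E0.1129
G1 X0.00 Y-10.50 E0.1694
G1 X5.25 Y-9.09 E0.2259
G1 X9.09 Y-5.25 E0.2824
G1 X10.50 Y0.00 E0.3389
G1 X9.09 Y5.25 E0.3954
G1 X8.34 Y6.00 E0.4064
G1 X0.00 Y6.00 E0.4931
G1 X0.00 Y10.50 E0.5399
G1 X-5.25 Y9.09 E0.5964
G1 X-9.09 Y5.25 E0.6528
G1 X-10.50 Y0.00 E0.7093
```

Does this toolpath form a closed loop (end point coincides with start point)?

yes

Start point (G0): (-10.50, 0.00). End point (last G1): the path returns to the start — closed.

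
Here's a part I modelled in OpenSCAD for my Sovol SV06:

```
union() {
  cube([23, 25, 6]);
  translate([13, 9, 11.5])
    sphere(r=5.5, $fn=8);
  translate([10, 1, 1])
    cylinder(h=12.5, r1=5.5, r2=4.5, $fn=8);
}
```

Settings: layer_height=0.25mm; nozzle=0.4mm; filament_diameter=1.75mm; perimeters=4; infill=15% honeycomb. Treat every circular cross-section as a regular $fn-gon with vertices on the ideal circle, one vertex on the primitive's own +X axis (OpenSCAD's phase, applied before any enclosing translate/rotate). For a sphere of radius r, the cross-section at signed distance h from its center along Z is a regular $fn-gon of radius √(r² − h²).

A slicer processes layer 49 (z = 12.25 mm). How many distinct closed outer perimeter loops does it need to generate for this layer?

1

At z = 12.25 mm: the cube is absent (z outside [0, 6]); the r=5.5 sphere at (13, 9) slices to a regular 8-gon of circumradius 5.449 (√(r²−h²) with h=0.75 from center); the cone at (10, 1): at t=0.900 of its height the radius interpolates to r₁+(r₂−r₁)t = 4.600, giving a regular 8-gon of that circumradius; Merging all regions: the regions partially overlap (shared area 3.05 mm²), so overlapping operands fuse into one piece — 1 connected region. The result has 1 disconnected region.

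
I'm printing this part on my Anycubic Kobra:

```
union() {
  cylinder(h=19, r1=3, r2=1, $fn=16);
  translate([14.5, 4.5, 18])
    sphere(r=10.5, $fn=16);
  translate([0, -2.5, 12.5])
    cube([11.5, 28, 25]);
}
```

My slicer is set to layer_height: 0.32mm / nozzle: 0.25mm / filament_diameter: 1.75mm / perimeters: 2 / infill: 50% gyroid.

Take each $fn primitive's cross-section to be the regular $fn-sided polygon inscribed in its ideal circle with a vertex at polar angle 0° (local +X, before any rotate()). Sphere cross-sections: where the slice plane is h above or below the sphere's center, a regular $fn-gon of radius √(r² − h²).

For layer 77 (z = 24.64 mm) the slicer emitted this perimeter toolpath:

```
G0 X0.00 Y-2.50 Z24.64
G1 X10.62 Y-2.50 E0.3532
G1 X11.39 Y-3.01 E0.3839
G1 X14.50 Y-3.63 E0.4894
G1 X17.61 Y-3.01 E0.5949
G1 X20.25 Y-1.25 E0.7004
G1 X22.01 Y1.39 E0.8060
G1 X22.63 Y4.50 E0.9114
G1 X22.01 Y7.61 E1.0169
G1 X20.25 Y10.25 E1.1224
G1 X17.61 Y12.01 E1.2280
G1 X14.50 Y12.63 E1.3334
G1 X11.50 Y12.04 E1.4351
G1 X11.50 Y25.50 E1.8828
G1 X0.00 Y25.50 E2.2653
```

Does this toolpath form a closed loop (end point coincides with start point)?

no

Start point (G0): (0.00, -2.50). End point (last G1): the path does not return to the start — open.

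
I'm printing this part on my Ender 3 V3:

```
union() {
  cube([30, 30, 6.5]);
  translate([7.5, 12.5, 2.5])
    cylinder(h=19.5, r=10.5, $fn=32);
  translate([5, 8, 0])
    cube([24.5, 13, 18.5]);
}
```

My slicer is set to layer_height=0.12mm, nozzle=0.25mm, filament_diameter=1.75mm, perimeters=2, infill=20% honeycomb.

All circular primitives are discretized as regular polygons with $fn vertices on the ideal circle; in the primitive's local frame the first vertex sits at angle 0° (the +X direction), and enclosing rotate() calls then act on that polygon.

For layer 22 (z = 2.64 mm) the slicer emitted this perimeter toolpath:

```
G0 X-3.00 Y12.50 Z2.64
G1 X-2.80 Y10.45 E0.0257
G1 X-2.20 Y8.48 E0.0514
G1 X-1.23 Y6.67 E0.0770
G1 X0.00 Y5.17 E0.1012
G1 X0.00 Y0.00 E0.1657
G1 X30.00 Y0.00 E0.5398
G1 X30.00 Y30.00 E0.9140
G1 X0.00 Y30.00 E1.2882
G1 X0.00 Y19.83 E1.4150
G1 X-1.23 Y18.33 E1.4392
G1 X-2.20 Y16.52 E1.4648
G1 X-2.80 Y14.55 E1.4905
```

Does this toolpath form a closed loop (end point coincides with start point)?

Start point (G0): (-3.00, 12.50). End point (last G1): the path does not return to the start — open.

no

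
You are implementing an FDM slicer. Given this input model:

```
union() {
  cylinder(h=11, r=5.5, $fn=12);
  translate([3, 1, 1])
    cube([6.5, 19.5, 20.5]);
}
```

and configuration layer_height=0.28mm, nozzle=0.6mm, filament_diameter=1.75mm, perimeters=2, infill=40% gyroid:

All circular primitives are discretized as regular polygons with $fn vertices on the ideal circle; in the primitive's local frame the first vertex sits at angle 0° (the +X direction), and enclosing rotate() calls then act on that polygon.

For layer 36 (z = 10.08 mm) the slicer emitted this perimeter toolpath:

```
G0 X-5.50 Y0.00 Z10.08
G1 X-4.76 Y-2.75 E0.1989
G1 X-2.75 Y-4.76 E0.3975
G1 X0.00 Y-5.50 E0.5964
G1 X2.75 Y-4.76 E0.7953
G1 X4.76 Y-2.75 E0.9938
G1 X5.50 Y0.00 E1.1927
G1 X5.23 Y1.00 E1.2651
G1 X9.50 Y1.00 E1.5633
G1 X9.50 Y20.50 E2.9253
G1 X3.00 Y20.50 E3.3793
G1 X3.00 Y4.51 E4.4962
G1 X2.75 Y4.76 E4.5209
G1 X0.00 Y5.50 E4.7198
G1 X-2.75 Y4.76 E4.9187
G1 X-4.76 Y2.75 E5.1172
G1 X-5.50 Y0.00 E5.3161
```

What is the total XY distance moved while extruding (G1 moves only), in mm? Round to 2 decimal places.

Sum the Euclidean lengths of each G1 segment: total = 76.11 mm.

76.11 mm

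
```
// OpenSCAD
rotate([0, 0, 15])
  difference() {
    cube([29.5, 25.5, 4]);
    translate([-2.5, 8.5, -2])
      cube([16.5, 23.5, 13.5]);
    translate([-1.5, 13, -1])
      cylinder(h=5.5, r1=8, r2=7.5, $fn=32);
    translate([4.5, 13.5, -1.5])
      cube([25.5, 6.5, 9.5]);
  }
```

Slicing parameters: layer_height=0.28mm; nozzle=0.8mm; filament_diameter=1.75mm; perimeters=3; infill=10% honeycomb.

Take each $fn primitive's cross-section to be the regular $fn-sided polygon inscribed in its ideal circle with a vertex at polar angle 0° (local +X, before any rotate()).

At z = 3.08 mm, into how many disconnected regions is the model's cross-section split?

2

At z = 3.08 mm: the cube (footprint 29.5×25.5) is included at this height; the cube at (-2.5, 8.5) (footprint 16.5×23.5) is included at this height; the cone at (-1.5, 13) (r1=8→r2=7.5) has section circumradius 7.629 here — a regular 32-gon; the cube at (4.5, 13.5) (footprint 25.5×6.5) is included at this height; Subtracting the remaining from the first: starting from the 29.5×25.5 cube, the 16.5×23.5 cube at (-2.5, 8.5) partially overlaps it — only the 238.00 mm² overlap (of its 387.75 mm²) is removed, clipping the outline; the cone at (-1.5, 13) partially overlaps it — only the 8.73 mm² overlap (of its 181.68 mm²) is removed, clipping the outline; the 25.5×6.5 cube at (4.5, 13.5) partially overlaps it — only the 100.75 mm² overlap (of its 165.75 mm²) is removed, clipping the outline — 2 connected regions; (rotated 15° about Z; rotation is an isometry so areas/perimeters/island counts are preserved). The result has 2 disconnected regions.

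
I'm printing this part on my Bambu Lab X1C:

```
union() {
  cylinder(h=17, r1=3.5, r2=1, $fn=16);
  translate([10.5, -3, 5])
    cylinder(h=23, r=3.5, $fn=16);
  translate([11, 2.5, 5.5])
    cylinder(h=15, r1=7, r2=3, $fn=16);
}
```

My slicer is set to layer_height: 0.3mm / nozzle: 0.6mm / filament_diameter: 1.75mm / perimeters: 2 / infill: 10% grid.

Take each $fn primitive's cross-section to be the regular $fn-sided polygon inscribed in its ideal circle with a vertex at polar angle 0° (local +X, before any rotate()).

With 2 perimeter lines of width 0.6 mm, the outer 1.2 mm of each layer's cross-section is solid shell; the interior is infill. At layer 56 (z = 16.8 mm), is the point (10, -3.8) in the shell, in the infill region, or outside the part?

infill

At z = 16.8 mm: the cone: at t=0.988 of its height the radius interpolates to r₁+(r₂−r₁)t = 1.029, giving a regular 16-gon of that circumradius; the cylinder at (10.5, -3): section is a regular 16-gon, circumradius r=3.5; the cone at (11, 2.5) contributes a regular 16-gon of circumradius 3.987 (interpolated between r1=7 and r2=3 at t=0.753); Combining (union): the regions partially overlap (shared area 6.27 mm²), so overlapping operands fuse into one piece — 2 connected regions. Overall, the cross-section has 2 separate islands. The nearest boundary edge runs (9.16, -6.23)→(8.03, -5.47); distance from the point to it = 2.49 mm. (Shell/infill is judged within the island containing the point — the largest one.) The point is inside the cross-section and 2.49 mm from the nearest boundary — more than the 1.2 mm shell width (2 × 0.6), so it's in the infill interior.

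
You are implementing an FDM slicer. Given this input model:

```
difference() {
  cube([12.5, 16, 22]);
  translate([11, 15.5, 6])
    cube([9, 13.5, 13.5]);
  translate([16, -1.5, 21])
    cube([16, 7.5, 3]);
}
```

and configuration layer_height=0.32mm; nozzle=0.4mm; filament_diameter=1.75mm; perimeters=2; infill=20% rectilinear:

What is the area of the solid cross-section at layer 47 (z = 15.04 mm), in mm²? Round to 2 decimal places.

At z = 15.04 mm: the cube (footprint 12.5×16) is included at this height (area 200.00 mm²); the 9×13.5 cube at (11, 15.5) contributes its full rectangle (area 121.50 mm²); the cube at (16, -1.5) does not reach this height (z outside [21, 24]); Taking the first minus the rest: starting from the 12.5×16 cube (200.00 mm²), the 9×13.5 cube at (11, 15.5) partially overlaps it — only the 0.75 mm² overlap (of its 121.50 mm²) is removed, clipping the outline — area = 199.25 mm². Overall, the cross-section is a single solid region. Net area = 199.25 mm².

199.25 mm²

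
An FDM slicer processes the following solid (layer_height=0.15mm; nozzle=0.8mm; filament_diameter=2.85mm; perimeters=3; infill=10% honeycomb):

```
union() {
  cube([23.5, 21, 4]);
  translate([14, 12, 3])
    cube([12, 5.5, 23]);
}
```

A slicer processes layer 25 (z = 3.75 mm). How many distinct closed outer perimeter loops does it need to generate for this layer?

At z = 3.75 mm: the cube is present — its section is the full 23.5×21 rectangle; the 12×5.5 cube at (14, 12) contributes its full rectangle; Combining (union): the regions partially overlap (shared area 52.25 mm²), so overlapping operands fuse into one piece — 1 connected region. The result has 1 disconnected region.

1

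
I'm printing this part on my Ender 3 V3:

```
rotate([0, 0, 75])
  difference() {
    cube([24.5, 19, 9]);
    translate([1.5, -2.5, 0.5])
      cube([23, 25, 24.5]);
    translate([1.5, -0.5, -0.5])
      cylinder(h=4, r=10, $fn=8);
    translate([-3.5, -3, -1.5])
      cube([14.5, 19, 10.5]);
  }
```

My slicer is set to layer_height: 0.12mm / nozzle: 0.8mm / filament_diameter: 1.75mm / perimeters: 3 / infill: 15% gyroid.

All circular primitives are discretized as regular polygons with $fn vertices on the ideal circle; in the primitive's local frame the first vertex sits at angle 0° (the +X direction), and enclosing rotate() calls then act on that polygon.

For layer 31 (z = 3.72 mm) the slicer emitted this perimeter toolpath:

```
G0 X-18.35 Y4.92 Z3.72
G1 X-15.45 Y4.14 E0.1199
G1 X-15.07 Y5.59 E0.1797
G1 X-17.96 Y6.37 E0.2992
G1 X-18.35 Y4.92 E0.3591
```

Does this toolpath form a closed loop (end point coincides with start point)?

yes

Start point (G0): (-18.35, 4.92). End point (last G1): the path returns to the start — closed.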